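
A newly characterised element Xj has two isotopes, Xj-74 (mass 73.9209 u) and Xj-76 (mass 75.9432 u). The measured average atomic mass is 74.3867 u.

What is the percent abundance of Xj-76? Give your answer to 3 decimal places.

23.033%

Let x be the fractional abundance of Xj-74; then Xj-76 has abundance 1 − x.
73.9209·x + 75.9432·(1 − x) = 74.3867
(73.9209 − 75.9432)·x = 74.3867 − 75.9432
x = -1.5565 / -2.0223 = 0.76967 → 76.967% Xj-74, 23.033% Xj-76.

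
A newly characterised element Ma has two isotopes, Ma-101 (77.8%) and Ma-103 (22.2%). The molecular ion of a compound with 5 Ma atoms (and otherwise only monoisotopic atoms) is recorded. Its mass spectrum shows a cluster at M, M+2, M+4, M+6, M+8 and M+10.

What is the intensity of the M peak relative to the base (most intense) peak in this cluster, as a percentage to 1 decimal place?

70.1%

(0.778 + 0.222)^5 gives M 0.2850, M+2 0.4067, M+4 0.2321, M+6 0.0662, M+8 0.0094, M+10 0.0005; the largest is M+2.
P(M+2) = C(5,1) × 0.778^4 × 0.222^1 = 5 × 0.36636872 × 0.2220 = 0.406669 (base)
P(M) = C(5,0) × 0.778^5 × 0.222^0 = 1 × 0.28503486 × 1.0000 = 0.285035
Relative intensity = 0.285035 / 0.406669 × 100 = 70.1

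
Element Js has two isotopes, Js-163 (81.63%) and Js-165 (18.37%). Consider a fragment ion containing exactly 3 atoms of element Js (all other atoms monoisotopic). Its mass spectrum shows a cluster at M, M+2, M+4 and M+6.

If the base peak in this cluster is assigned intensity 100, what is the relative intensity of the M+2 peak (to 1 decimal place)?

67.5

(0.8163 + 0.1837)^3 gives M 0.5439, M+2 0.3672, M+4 0.0826, M+6 0.0062; the largest is M.
P(M) = C(3,0) × 0.8163^3 × 0.1837^0 = 1 × 0.54393799 × 1.0000 = 0.543938 (base)
P(M+2) = C(3,1) × 0.8163^2 × 0.1837^1 = 3 × 0.66634569 × 0.1837 = 0.367223
Relative intensity = 0.367223 / 0.543938 × 100 = 67.5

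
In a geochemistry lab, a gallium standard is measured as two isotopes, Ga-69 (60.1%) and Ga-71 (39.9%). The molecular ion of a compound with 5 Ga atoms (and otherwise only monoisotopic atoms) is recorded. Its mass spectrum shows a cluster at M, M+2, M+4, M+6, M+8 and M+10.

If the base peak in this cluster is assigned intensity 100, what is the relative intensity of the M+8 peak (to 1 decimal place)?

(0.601 + 0.399)^5 gives M 0.0784, M+2 0.2603, M+4 0.3456, M+6 0.2294, M+8 0.0762, M+10 0.0101; the largest is M+4.
P(M+4) = C(5,2) × 0.601^3 × 0.399^2 = 10 × 0.2170818 × 0.159201 = 0.345596 (base)
P(M+8) = C(5,4) × 0.601^1 × 0.399^4 = 5 × 0.6010 × 0.02534496 = 0.076162
Relative intensity = 0.076162 / 0.345596 × 100 = 22.0

22.0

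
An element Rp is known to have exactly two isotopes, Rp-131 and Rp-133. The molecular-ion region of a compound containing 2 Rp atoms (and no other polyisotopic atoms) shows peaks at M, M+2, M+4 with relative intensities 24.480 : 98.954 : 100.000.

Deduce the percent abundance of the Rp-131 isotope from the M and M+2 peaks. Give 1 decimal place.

33.1%

Write p for the Rp-131 fraction. I(M+2)/I(M) = [C(2,1)·p^1·(1−p)] / p^2 = 2·(1−p)/p = 98.954/24.480 = 4.0422
(1−p)/p = 4.0422/2 = 2.0211  ⇒  p = 1/(1 + 2.0211) = 0.3310
Rp-131: 33.1%, Rp-133: 66.9%.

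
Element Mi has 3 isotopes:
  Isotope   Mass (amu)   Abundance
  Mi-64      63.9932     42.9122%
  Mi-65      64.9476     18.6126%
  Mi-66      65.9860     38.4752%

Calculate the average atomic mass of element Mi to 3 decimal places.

Average mass = Σ (abundance × isotope mass) = 0.429122 × 63.9932 + 0.186126 × 64.9476 + 0.384752 × 65.9860
= 27.46089 + 12.08844 + 25.38825 = 64.93758 amu

64.938 amu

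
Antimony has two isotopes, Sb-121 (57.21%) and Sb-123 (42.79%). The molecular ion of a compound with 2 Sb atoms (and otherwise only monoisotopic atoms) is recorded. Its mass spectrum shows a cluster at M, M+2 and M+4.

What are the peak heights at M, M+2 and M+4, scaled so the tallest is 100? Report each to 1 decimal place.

Expanding (0.5721 + 0.4279)^2:
P(M) = 0.5721^2 = 0.327298
P(M+2) = 2 × 0.5721^1 × 0.4279^1 = 0.489603
P(M+4) = 0.4279^2 = 0.183098
The M+2 peak is largest (0.489603); scaling to 100 gives 66.8 : 100.0 : 37.4.

66.8 : 100.0 : 37.4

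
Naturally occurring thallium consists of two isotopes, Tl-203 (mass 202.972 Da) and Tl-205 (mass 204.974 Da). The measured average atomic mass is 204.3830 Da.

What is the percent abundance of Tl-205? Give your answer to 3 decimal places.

70.480%

With x = fraction of Tl-203 (so Tl-205 is 1 − x):
202.972·x + 204.974·(1 − x) = 204.3830
(202.972 − 204.974)·x = 204.3830 − 204.974
x = -0.5910 / -2.002 = 0.29520 → 29.520% Tl-203, 70.480% Tl-205.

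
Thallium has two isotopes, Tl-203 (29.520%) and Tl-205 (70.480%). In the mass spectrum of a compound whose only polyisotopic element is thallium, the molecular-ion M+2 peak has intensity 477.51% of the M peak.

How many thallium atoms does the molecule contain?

The M+2/M ratio from n Tl atoms is n · q/p = n · 0.70480/0.29520.
n = 4.7751 × 0.29520/0.70480 = 2.00 ≈ 2

2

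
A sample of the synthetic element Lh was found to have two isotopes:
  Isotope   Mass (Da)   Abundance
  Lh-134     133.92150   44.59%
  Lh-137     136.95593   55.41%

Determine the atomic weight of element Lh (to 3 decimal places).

135.603 Da

Ar = Σ fᵢ·mᵢ = 0.4459 × 133.92150 + 0.5541 × 136.95593
= 59.715597 + 75.887281 = 135.602878 Da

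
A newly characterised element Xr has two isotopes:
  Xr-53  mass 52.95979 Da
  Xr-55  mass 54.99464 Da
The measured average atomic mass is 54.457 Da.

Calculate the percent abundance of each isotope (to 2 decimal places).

Xr-53: 26.42%, Xr-55: 73.58%

Writing the weighted mean with unknown fraction x of Xr-53:
52.95979·x + 54.99464·(1 − x) = 54.457
(52.95979 − 54.99464)·x = 54.457 − 54.99464
x = -0.53764 / -2.03485 = 0.26422 → 26.42% Xr-53, 73.58% Xr-55.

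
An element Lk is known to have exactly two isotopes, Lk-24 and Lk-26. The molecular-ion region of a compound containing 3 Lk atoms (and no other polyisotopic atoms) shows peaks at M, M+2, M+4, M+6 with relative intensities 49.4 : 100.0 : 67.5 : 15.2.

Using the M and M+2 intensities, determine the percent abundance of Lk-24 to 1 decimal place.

If p is the fraction of Lk that is Lk-24, then I(M+2)/I(M) = [C(3,1)·p^2·(1−p)] / p^3 = 3·(1−p)/p = 100.0/49.4 = 2.0243
(1−p)/p = 2.0243/3 = 0.6748  ⇒  p = 1/(1 + 0.6748) = 0.5971
Lk-24: 59.7%, Lk-26: 40.3%.

59.7%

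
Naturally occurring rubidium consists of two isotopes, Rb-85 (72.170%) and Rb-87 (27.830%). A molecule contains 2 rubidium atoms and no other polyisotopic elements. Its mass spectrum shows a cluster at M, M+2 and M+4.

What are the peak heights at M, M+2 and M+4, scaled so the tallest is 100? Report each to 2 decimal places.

Each Rb atom is independently Rb-85 (p = 0.72170) or Rb-87 (q = 0.27830); the cluster is the binomial expansion (p + q)^2.
P(M) = 0.72170^2 = 0.520851
P(M+2) = 2 × 0.72170^1 × 0.27830^1 = 0.401698
P(M+4) = 0.27830^2 = 0.077451
The M peak is largest (0.520851); scaling to 100 gives 100.00 : 77.12 : 14.87.

100.00 : 77.12 : 14.87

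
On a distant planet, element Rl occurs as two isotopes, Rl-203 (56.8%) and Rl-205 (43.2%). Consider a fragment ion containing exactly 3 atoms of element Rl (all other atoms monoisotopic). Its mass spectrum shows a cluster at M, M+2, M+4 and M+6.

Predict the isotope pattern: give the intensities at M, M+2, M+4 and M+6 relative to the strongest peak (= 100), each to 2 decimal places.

43.83 : 100.00 : 76.06 : 19.28

Each Rl atom is independently Rl-203 (p = 0.568) or Rl-205 (q = 0.432); the cluster is the binomial expansion (p + q)^3.
P(M) = 0.568^3 = 0.183250
P(M+2) = 3 × 0.568^2 × 0.432^1 = 0.418121
P(M+4) = 3 × 0.568^1 × 0.432^2 = 0.318007
P(M+6) = 0.432^3 = 0.080622
The M+2 peak is largest (0.418121); scaling to 100 gives 43.83 : 100.00 : 76.06 : 19.28.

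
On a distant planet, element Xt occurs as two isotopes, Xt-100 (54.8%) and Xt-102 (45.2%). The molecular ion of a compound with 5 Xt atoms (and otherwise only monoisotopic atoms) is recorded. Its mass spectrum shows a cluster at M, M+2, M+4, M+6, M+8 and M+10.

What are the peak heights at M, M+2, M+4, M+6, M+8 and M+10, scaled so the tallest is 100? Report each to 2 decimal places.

Expanding (0.548 + 0.452)^5:
P(M) = 0.548^5 = 0.049420
P(M+2) = 5 × 0.548^4 × 0.452^1 = 0.203812
P(M+4) = 10 × 0.548^3 × 0.452^2 = 0.336216
P(M+6) = 10 × 0.548^2 × 0.452^3 = 0.277317
P(M+8) = 5 × 0.548^1 × 0.452^4 = 0.114368
P(M+10) = 0.452^5 = 0.018867
The M+4 peak is largest (0.336216); scaling to 100 gives 14.70 : 60.62 : 100.00 : 82.48 : 34.02 : 5.61.

14.70 : 60.62 : 100.00 : 82.48 : 34.02 : 5.61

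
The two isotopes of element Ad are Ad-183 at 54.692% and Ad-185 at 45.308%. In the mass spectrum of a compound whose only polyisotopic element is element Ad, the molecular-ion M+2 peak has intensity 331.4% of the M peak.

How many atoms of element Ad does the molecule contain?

4

With n Ad atoms, P(M+2)/P(M) = C(n,1)·p^(n−1)q / p^n = n·q/p = n · 0.45308/0.54692.
n = 3.314 × 0.54692/0.45308 = 4.00 ≈ 4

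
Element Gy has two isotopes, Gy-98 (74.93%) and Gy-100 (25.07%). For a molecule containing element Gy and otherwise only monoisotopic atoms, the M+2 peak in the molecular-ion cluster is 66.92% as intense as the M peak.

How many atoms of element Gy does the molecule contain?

For n independent Gy atoms, I(M+2)/I(M) = n · (abundance Gy-100) / (abundance Gy-98) = n · 0.2507/0.7493.
n = 0.6692 × 0.7493/0.2507 = 2.00 ≈ 2

2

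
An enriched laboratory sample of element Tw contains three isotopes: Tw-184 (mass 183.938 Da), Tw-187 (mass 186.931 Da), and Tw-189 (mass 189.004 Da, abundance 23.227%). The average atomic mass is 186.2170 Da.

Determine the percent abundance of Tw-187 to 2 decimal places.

The remaining 76.773% is split between Tw-184 (fraction x) and Tw-187 (fraction 0.76773 − x).
Substituting: 183.938x + 186.931(0.76773 − x) = 142.31704092
(183.938 − 186.931)x = -1.19549571  ⇒  x = 0.39943, y = 0.36830
Tw-184: 39.94%, Tw-187: 36.83%.

36.83%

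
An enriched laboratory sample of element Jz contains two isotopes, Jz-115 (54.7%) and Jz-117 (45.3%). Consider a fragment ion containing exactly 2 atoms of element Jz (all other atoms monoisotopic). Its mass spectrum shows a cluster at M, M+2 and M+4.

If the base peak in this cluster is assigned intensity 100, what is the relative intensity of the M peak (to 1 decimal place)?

60.4

Binomial terms of (0.547 + 0.453)^2: M 0.2992, M+2 0.4956, M+4 0.2052 → M+2 is the base peak.
P(M+2) = C(2,1) × 0.547^1 × 0.453^1 = 2 × 0.5470 × 0.4530 = 0.495582 (base)
P(M) = C(2,0) × 0.547^2 × 0.453^0 = 1 × 0.299209 × 1.0000 = 0.299209
Relative intensity = 0.299209 / 0.495582 × 100 = 60.4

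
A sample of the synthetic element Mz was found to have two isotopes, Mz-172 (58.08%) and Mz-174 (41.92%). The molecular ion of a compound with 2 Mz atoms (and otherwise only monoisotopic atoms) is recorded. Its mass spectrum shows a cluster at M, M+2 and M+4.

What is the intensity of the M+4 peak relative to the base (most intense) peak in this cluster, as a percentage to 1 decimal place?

Binomial terms of (0.5808 + 0.4192)^2: M 0.3373, M+2 0.4869, M+4 0.1757 → M+2 is the base peak.
P(M+2) = C(2,1) × 0.5808^1 × 0.4192^1 = 2 × 0.5808 × 0.4192 = 0.486943 (base)
P(M+4) = C(2,2) × 0.5808^0 × 0.4192^2 = 1 × 1.0000 × 0.17572864 = 0.175729
Relative intensity = 0.175729 / 0.486943 × 100 = 36.1

36.1%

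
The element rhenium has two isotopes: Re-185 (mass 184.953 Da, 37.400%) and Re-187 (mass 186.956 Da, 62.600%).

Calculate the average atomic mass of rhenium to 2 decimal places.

Weight each isotope mass by its fractional abundance: 0.37400 × 184.953 + 0.62600 × 186.956
= 69.1724 + 117.0345 = 186.2069 Da

186.21 Da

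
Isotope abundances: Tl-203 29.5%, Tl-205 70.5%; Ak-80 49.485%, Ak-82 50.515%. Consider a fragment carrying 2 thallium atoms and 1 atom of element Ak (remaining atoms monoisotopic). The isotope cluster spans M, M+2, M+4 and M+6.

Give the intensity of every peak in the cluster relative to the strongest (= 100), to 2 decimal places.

Thallium pattern (n=2): 0.087025 : 0.41595 : 0.497025
Element Ak pattern (n=1): 0.49485 : 0.50515
Convolve the two distributions (both contribute in 2-u steps):
  M: 0.087025×0.49485 = 0.043064
  M+2: 0.087025×0.50515 + 0.41595×0.49485 = 0.249794
  M+4: 0.41595×0.50515 + 0.497025×0.49485 = 0.456070
  M+6: 0.497025×0.50515 = 0.251072
Scale to base peak (0.456070) = 100: 9.44 : 54.77 : 100.00 : 55.05

9.44 : 54.77 : 100.00 : 55.05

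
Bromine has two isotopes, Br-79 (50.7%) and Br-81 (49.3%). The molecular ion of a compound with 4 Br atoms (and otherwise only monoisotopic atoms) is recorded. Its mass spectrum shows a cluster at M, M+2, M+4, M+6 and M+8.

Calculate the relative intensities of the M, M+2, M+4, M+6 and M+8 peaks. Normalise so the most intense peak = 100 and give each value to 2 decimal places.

17.63 : 68.56 : 100.00 : 64.83 : 15.76

The 4 Br atoms are independent, so intensities follow the terms of (0.507 + 0.493)^4.
P(M) = 0.507^4 = 0.066074
P(M+2) = 4 × 0.507^3 × 0.493^1 = 0.256999
P(M+4) = 6 × 0.507^2 × 0.493^2 = 0.374853
P(M+6) = 4 × 0.507^1 × 0.493^3 = 0.243001
P(M+8) = 0.493^4 = 0.059073
The M+4 peak is largest (0.374853); scaling to 100 gives 17.63 : 68.56 : 100.00 : 64.83 : 15.76.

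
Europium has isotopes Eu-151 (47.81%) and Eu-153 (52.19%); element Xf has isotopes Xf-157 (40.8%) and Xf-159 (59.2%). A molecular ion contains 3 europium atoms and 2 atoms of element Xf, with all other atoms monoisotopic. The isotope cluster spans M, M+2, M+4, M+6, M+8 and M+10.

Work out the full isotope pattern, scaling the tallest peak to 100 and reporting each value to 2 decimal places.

5.39 : 33.26 : 81.77 : 100.00 : 60.86 : 14.75

Europium pattern (n=3): 0.10928391 : 0.3578871 : 0.39067407 : 0.14215492
Element Xf pattern (n=2): 0.166464 : 0.483072 : 0.350464
Convolve the two distributions (both contribute in 2-u steps):
  M: 0.10928391×0.166464 = 0.018192
  M+2: 0.10928391×0.483072 + 0.3578871×0.166464 = 0.112367
  M+4: 0.10928391×0.350464 + 0.3578871×0.483072 + 0.39067407×0.166464 = 0.276218
  M+6: 0.3578871×0.350464 + 0.39067407×0.483072 + 0.14215492×0.166464 = 0.337814
  M+8: 0.39067407×0.350464 + 0.14215492×0.483072 = 0.205588
  M+10: 0.14215492×0.350464 = 0.049820
Scale to base peak (0.337814) = 100: 5.39 : 33.26 : 81.77 : 100.00 : 60.86 : 14.75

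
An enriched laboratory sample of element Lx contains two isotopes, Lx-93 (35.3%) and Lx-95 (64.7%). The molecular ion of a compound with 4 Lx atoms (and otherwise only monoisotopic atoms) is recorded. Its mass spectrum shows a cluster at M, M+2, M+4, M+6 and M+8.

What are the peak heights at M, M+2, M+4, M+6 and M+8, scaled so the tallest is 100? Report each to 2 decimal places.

4.06 : 29.77 : 81.84 : 100.00 : 45.82

The 4 Lx atoms are independent, so intensities follow the terms of (0.353 + 0.647)^4.
P(M) = 0.353^4 = 0.015527
P(M+2) = 4 × 0.353^3 × 0.647^1 = 0.113838
P(M+4) = 6 × 0.353^2 × 0.647^2 = 0.312975
P(M+6) = 4 × 0.353^1 × 0.647^3 = 0.382426
P(M+8) = 0.647^4 = 0.175233
The M+6 peak is largest (0.382426); scaling to 100 gives 4.06 : 29.77 : 81.84 : 100.00 : 45.82.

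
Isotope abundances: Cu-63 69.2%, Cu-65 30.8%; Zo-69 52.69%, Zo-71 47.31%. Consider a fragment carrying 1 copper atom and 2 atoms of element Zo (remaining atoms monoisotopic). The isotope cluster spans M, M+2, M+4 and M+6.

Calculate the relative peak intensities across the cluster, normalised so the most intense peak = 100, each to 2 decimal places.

Copper pattern (n=1): 0.6920 : 0.3080
Element Zo pattern (n=2): 0.27762361 : 0.49855278 : 0.22382361
Convolve the two distributions (both contribute in 2-u steps):
  M: 0.6920×0.27762361 = 0.192116
  M+2: 0.6920×0.49855278 + 0.3080×0.27762361 = 0.430507
  M+4: 0.6920×0.22382361 + 0.3080×0.49855278 = 0.308440
  M+6: 0.3080×0.22382361 = 0.068938
Scale to base peak (0.430507) = 100: 44.63 : 100.00 : 71.65 : 16.01

44.63 : 100.00 : 71.65 : 16.01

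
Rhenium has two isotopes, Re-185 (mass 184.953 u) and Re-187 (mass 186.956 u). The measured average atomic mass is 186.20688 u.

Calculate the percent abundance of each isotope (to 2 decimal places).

Let x be the fractional abundance of Re-185; then Re-187 has abundance 1 − x.
184.953·x + 186.956·(1 − x) = 186.20688
(184.953 − 186.956)·x = 186.20688 − 186.956
x = -0.74912 / -2.003 = 0.37400 → 37.40% Re-185, 62.60% Re-187.

Re-185: 37.40%, Re-187: 62.60%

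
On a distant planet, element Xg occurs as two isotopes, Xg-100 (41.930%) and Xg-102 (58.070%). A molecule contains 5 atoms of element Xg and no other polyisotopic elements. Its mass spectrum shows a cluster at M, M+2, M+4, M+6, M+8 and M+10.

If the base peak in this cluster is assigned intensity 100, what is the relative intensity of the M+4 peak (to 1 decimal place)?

72.2

Binomial terms of (0.41930 + 0.58070)^5: M 0.0130, M+2 0.0897, M+4 0.2486, M+6 0.3443, M+8 0.2384, M+10 0.0660 → M+6 is the base peak.
P(M+6) = C(5,3) × 0.41930^2 × 0.58070^3 = 10 × 0.17581249 × 0.19581929 = 0.344275 (base)
P(M+4) = C(5,2) × 0.41930^3 × 0.58070^2 = 10 × 0.07371818 × 0.33721249 = 0.248587
Relative intensity = 0.248587 / 0.344275 × 100 = 72.2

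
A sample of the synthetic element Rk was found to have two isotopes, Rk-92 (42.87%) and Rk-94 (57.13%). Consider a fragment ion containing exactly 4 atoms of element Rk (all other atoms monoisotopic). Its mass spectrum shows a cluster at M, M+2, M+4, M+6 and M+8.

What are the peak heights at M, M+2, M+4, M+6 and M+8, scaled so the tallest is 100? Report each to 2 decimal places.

9.38 : 50.03 : 100.00 : 88.84 : 29.60

The 4 Rk atoms are independent, so intensities follow the terms of (0.4287 + 0.5713)^4.
P(M) = 0.4287^4 = 0.033776
P(M+2) = 4 × 0.4287^3 × 0.5713^1 = 0.180046
P(M+4) = 6 × 0.4287^2 × 0.5713^2 = 0.359904
P(M+6) = 4 × 0.4287^1 × 0.5713^3 = 0.319747
P(M+8) = 0.5713^4 = 0.106526
The M+4 peak is largest (0.359904); scaling to 100 gives 9.38 : 50.03 : 100.00 : 88.84 : 29.60.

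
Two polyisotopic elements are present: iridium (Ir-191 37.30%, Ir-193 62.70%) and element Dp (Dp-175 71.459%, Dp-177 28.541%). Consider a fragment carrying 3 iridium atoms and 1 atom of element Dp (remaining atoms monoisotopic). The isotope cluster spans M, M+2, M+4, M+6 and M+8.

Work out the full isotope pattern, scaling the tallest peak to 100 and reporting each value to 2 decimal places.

9.53 : 51.88 : 100.00 : 77.55 : 18.08

Iridium pattern (n=3): 0.05189512 : 0.26170165 : 0.43991135 : 0.24649188
Element Dp pattern (n=1): 0.71459 : 0.28541
Convolve the two distributions (both contribute in 2-u steps):
  M: 0.05189512×0.71459 = 0.037084
  M+2: 0.05189512×0.28541 + 0.26170165×0.71459 = 0.201821
  M+4: 0.26170165×0.28541 + 0.43991135×0.71459 = 0.389049
  M+6: 0.43991135×0.28541 + 0.24649188×0.71459 = 0.301696
  M+8: 0.24649188×0.28541 = 0.070351
Scale to base peak (0.389049) = 100: 9.53 : 51.88 : 100.00 : 77.55 : 18.08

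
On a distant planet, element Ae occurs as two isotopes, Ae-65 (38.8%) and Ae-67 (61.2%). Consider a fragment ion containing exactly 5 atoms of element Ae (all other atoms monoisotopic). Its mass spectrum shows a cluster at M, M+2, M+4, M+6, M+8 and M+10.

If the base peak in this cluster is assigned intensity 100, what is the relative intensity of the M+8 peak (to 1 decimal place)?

(0.388 + 0.612)^5 gives M 0.0088, M+2 0.0694, M+4 0.2188, M+6 0.3451, M+8 0.2721, M+10 0.0859; the largest is M+6.
P(M+6) = C(5,3) × 0.388^2 × 0.612^3 = 10 × 0.150544 × 0.22922093 = 0.345078 (base)
P(M+8) = C(5,4) × 0.388^1 × 0.612^4 = 5 × 0.3880 × 0.14028321 = 0.272149
Relative intensity = 0.272149 / 0.345078 × 100 = 78.9

78.9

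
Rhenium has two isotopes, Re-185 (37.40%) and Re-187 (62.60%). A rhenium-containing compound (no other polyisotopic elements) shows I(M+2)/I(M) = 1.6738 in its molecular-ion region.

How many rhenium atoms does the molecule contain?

For n independent Re atoms, I(M+2)/I(M) = n · (abundance Re-187) / (abundance Re-185) = n · 0.6260/0.3740.
n = 1.6738 × 0.3740/0.6260 = 1.00 ≈ 1

1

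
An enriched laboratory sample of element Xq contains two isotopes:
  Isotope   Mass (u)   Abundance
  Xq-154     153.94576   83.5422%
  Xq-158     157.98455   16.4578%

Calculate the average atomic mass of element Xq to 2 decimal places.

Weight each isotope mass by its fractional abundance: 0.835422 × 153.94576 + 0.164578 × 157.98455
= 128.609675 + 26.000781 = 154.610456 u

154.61 u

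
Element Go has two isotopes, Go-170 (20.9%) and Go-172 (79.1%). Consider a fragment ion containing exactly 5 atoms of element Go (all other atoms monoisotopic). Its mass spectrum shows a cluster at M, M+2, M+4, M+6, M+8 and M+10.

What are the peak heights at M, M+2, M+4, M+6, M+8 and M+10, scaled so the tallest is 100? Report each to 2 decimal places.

The 5 Go atoms are independent, so intensities follow the terms of (0.209 + 0.791)^5.
P(M) = 0.209^5 = 0.000399
P(M+2) = 5 × 0.209^4 × 0.791^1 = 0.007546
P(M+4) = 10 × 0.209^3 × 0.791^2 = 0.057120
P(M+6) = 10 × 0.209^2 × 0.791^3 = 0.216183
P(M+8) = 5 × 0.209^1 × 0.791^4 = 0.409093
P(M+10) = 0.791^5 = 0.309658
The M+8 peak is largest (0.409093); scaling to 100 gives 0.10 : 1.84 : 13.96 : 52.84 : 100.00 : 75.69.

0.10 : 1.84 : 13.96 : 52.84 : 100.00 : 75.69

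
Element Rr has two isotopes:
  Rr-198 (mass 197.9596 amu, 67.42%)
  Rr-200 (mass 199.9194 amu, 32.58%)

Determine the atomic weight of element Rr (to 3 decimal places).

Weight each isotope mass by its fractional abundance: 0.6742 × 197.9596 + 0.3258 × 199.9194
= 133.46436 + 65.13374 = 198.59810 amu

198.598 amu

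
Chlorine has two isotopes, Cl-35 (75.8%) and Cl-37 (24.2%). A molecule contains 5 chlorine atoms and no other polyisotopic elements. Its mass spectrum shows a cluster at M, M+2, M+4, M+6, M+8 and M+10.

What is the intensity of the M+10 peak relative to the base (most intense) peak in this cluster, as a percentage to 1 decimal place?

0.2%

Binomial terms of (0.758 + 0.242)^5: M 0.2502, M+2 0.3994, M+4 0.2551, M+6 0.0814, M+8 0.0130, M+10 0.0008 → M+2 is the base peak.
P(M+2) = C(5,1) × 0.758^4 × 0.242^1 = 5 × 0.33012379 × 0.2420 = 0.399450 (base)
P(M+10) = C(5,5) × 0.758^0 × 0.242^5 = 1 × 1.0000 × 0.00083 = 0.000830
Relative intensity = 0.000830 / 0.399450 × 100 = 0.2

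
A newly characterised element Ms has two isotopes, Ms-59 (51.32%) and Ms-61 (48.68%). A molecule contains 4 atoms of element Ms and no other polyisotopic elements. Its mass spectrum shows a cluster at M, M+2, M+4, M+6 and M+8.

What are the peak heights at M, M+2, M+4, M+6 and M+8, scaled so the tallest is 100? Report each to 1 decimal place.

18.5 : 70.3 : 100.0 : 63.2 : 15.0

Expanding (0.5132 + 0.4868)^4:
P(M) = 0.5132^4 = 0.069366
P(M+2) = 4 × 0.5132^3 × 0.4868^1 = 0.263191
P(M+4) = 6 × 0.5132^2 × 0.4868^2 = 0.374477
P(M+6) = 4 × 0.5132^1 × 0.4868^3 = 0.236809
P(M+8) = 0.4868^4 = 0.056157
The M+4 peak is largest (0.374477); scaling to 100 gives 18.5 : 70.3 : 100.0 : 63.2 : 15.0.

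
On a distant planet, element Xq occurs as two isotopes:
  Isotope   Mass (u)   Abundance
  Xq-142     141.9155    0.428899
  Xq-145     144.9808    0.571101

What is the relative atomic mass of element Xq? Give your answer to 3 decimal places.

143.666 u

The abundance-weighted mean is 0.428899 × 141.9155 + 0.571101 × 144.9808
= 60.86742 + 82.79868 = 143.66610 u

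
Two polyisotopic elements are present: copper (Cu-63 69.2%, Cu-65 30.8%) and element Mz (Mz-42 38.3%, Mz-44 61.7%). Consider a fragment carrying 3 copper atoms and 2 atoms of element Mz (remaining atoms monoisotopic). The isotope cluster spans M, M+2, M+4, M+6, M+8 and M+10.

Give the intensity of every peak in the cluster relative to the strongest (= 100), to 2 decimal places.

13.35 : 60.83 : 100.00 : 72.99 : 24.38 : 3.05

Copper pattern (n=3): 0.33137389 : 0.44247034 : 0.19693766 : 0.02921811
Element Mz pattern (n=2): 0.146689 : 0.472622 : 0.380689
Convolve the two distributions (both contribute in 2-u steps):
  M: 0.33137389×0.146689 = 0.048609
  M+2: 0.33137389×0.472622 + 0.44247034×0.146689 = 0.221520
  M+4: 0.33137389×0.380689 + 0.44247034×0.472622 + 0.19693766×0.146689 = 0.364160
  M+6: 0.44247034×0.380689 + 0.19693766×0.472622 + 0.02921811×0.146689 = 0.265807
  M+8: 0.19693766×0.380689 + 0.02921811×0.472622 = 0.088781
  M+10: 0.02921811×0.380689 = 0.011123
Scale to base peak (0.364160) = 100: 13.35 : 60.83 : 100.00 : 72.99 : 24.38 : 3.05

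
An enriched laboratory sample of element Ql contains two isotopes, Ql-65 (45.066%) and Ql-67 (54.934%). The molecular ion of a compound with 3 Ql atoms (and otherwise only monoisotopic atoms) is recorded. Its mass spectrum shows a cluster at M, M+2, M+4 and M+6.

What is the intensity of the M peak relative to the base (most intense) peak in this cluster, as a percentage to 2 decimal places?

Term probabilities: M 0.0915, M+2 0.3347, M+4 0.4080, M+6 0.1658. Base peak = M+4.
P(M+4) = C(3,2) × 0.45066^1 × 0.54934^2 = 3 × 0.45066 × 0.30177444 = 0.407993 (base)
P(M) = C(3,0) × 0.45066^3 × 0.54934^0 = 1 × 0.09152654 × 1.0000 = 0.091527
Relative intensity = 0.091527 / 0.407993 × 100 = 22.43

22.43%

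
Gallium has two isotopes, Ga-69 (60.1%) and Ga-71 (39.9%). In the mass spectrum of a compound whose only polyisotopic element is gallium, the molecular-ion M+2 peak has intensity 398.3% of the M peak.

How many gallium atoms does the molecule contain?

With n Ga atoms, P(M+2)/P(M) = C(n,1)·p^(n−1)q / p^n = n·q/p = n · 0.399/0.601.
n = 3.983 × 0.601/0.399 = 6.00 ≈ 6

6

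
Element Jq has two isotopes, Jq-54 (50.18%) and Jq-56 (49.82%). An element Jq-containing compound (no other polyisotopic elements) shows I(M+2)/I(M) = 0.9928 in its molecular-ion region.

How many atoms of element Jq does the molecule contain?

For n independent Jq atoms, I(M+2)/I(M) = n · (abundance Jq-56) / (abundance Jq-54) = n · 0.4982/0.5018.
n = 0.9928 × 0.5018/0.4982 = 1.00 ≈ 1

1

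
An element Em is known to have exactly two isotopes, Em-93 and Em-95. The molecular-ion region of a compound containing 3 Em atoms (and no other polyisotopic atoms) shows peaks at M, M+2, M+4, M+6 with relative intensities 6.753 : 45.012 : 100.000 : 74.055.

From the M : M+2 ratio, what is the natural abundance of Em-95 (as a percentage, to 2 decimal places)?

If p is the fraction of Em that is Em-93, then I(M+2)/I(M) = [C(3,1)·p^2·(1−p)] / p^3 = 3·(1−p)/p = 45.012/6.753 = 6.6655
(1−p)/p = 6.6655/3 = 2.2218  ⇒  p = 1/(1 + 2.2218) = 0.3104
Em-93: 31.04%, Em-95: 68.96%.

68.96%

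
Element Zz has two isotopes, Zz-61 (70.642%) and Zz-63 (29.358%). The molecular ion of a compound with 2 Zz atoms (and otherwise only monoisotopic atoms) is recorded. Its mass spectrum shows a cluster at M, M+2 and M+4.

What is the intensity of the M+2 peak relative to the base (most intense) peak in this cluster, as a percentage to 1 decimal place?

83.1%

Term probabilities: M 0.4990, M+2 0.4148, M+4 0.0862. Base peak = M.
P(M) = C(2,0) × 0.70642^2 × 0.29358^0 = 1 × 0.49902922 × 1.0000 = 0.499029 (base)
P(M+2) = C(2,1) × 0.70642^1 × 0.29358^1 = 2 × 0.70642 × 0.29358 = 0.414782
Relative intensity = 0.414782 / 0.499029 × 100 = 83.1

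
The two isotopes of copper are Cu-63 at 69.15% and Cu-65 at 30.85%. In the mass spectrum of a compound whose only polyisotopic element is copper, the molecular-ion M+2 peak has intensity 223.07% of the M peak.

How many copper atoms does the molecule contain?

5

With n Cu atoms, P(M+2)/P(M) = C(n,1)·p^(n−1)q / p^n = n·q/p = n · 0.3085/0.6915.
n = 2.2307 × 0.6915/0.3085 = 5.00 ≈ 5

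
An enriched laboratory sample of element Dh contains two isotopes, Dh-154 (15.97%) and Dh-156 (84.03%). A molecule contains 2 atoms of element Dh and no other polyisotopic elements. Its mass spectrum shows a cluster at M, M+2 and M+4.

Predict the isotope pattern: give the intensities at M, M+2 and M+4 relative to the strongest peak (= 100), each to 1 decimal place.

Expanding (0.1597 + 0.8403)^2:
P(M) = 0.1597^2 = 0.025504
P(M+2) = 2 × 0.1597^1 × 0.8403^1 = 0.268392
P(M+4) = 0.8403^2 = 0.706104
The M+4 peak is largest (0.706104); scaling to 100 gives 3.6 : 38.0 : 100.0.

3.6 : 38.0 : 100.0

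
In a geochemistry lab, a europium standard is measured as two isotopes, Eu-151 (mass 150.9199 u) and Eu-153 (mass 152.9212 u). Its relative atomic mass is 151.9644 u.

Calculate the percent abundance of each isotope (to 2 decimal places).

Eu-151: 47.81%, Eu-153: 52.19%

With x = fraction of Eu-151 (so Eu-153 is 1 − x):
150.9199·x + 152.9212·(1 − x) = 151.9644
(150.9199 − 152.9212)·x = 151.9644 − 152.9212
x = -0.9568 / -2.0013 = 0.47809 → 47.81% Eu-151, 52.19% Eu-153.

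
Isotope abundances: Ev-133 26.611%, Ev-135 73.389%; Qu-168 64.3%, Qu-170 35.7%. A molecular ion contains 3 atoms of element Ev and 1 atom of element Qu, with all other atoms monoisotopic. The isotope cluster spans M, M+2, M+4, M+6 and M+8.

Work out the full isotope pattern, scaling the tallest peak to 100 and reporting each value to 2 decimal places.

2.97 : 26.24 : 81.47 : 100.00 : 34.61

Element Ev pattern (n=3): 0.01884446 : 0.15591023 : 0.42997617 : 0.39526914
Element Qu pattern (n=1): 0.6430 : 0.3570
Convolve the two distributions (both contribute in 2-u steps):
  M: 0.01884446×0.6430 = 0.012117
  M+2: 0.01884446×0.3570 + 0.15591023×0.6430 = 0.106978
  M+4: 0.15591023×0.3570 + 0.42997617×0.6430 = 0.332135
  M+6: 0.42997617×0.3570 + 0.39526914×0.6430 = 0.407660
  M+8: 0.39526914×0.3570 = 0.141111
Scale to base peak (0.407660) = 100: 2.97 : 26.24 : 81.47 : 100.00 : 34.61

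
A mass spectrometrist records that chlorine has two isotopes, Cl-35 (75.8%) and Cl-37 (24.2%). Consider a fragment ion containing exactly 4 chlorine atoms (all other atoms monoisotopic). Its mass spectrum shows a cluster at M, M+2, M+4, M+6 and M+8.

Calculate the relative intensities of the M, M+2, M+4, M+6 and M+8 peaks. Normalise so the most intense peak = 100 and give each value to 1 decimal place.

78.3 : 100.0 : 47.9 : 10.2 : 0.8

The 4 Cl atoms are independent, so intensities follow the terms of (0.758 + 0.242)^4.
P(M) = 0.758^4 = 0.330124
P(M+2) = 4 × 0.758^3 × 0.242^1 = 0.421583
P(M+4) = 6 × 0.758^2 × 0.242^2 = 0.201893
P(M+6) = 4 × 0.758^1 × 0.242^3 = 0.042971
P(M+8) = 0.242^4 = 0.003430
The M+2 peak is largest (0.421583); scaling to 100 gives 78.3 : 100.0 : 47.9 : 10.2 : 0.8.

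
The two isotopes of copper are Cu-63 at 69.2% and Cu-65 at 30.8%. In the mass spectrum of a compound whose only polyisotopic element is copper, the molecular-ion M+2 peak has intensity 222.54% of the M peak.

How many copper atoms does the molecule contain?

5

With n Cu atoms, P(M+2)/P(M) = C(n,1)·p^(n−1)q / p^n = n·q/p = n · 0.308/0.692.
n = 2.2254 × 0.692/0.308 = 5.00 ≈ 5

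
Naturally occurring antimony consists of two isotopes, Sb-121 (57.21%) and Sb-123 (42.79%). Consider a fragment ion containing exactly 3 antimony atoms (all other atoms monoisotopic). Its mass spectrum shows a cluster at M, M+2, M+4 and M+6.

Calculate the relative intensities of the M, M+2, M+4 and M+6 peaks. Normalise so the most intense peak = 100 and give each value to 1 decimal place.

44.6 : 100.0 : 74.8 : 18.6

The 3 Sb atoms are independent, so intensities follow the terms of (0.5721 + 0.4279)^3.
P(M) = 0.5721^3 = 0.187247
P(M+2) = 3 × 0.5721^2 × 0.4279^1 = 0.420153
P(M+4) = 3 × 0.5721^1 × 0.4279^2 = 0.314252
P(M+6) = 0.4279^3 = 0.078348
The M+2 peak is largest (0.420153); scaling to 100 gives 44.6 : 100.0 : 74.8 : 18.6.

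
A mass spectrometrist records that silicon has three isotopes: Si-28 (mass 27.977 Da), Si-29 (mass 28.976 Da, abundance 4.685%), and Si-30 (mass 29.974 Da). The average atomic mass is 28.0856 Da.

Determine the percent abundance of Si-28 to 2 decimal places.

Let x and y be the fractions of Si-28 and Si-30. Then x + y = 1 − 0.04685 = 0.95315 and 27.977x + 29.974y = 28.0856 − 0.04685×28.976 = 26.7280744.
Substituting: 27.977x + 29.974(0.95315 − x) = 26.7280744
(27.977 − 29.974)x = -1.8416437  ⇒  x = 0.92221, y = 0.03094
Si-28: 92.22%, Si-30: 3.09%.

92.22%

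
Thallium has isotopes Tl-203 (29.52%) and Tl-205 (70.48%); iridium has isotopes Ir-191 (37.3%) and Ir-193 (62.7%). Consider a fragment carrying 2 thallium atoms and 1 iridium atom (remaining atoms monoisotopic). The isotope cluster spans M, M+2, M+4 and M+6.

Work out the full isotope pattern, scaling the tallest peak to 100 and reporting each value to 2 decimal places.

Thallium pattern (n=2): 0.08714304 : 0.41611392 : 0.49674304
Iridium pattern (n=1): 0.3730 : 0.6270
Convolve the two distributions (both contribute in 2-u steps):
  M: 0.08714304×0.3730 = 0.032504
  M+2: 0.08714304×0.6270 + 0.41611392×0.3730 = 0.209849
  M+4: 0.41611392×0.6270 + 0.49674304×0.3730 = 0.446189
  M+6: 0.49674304×0.6270 = 0.311458
Scale to base peak (0.446189) = 100: 7.28 : 47.03 : 100.00 : 69.80

7.28 : 47.03 : 100.00 : 69.80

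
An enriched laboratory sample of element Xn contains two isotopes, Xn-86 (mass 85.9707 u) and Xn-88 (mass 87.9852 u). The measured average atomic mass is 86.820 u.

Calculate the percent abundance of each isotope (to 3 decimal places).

Xn-86: 57.841%, Xn-88: 42.159%

Writing the weighted mean with unknown fraction x of Xn-86:
85.9707·x + 87.9852·(1 − x) = 86.820
(85.9707 − 87.9852)·x = 86.820 − 87.9852
x = -1.1652 / -2.0145 = 0.57841 → 57.841% Xn-86, 42.159% Xn-88.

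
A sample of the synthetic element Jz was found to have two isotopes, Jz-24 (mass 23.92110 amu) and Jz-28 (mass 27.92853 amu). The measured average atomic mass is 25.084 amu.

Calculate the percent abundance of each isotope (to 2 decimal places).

Jz-24: 70.98%, Jz-28: 29.02%

Writing the weighted mean with unknown fraction x of Jz-24:
23.92110·x + 27.92853·(1 − x) = 25.084
(23.92110 − 27.92853)·x = 25.084 − 27.92853
x = -2.84453 / -4.00743 = 0.70981 → 70.98% Jz-24, 29.02% Jz-28.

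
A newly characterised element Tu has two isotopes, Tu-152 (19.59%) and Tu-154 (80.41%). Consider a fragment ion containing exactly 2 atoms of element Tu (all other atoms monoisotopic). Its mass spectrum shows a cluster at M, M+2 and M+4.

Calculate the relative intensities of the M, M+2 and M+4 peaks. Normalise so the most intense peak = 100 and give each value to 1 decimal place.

Each Tu atom is independently Tu-152 (p = 0.1959) or Tu-154 (q = 0.8041); the cluster is the binomial expansion (p + q)^2.
P(M) = 0.1959^2 = 0.038377
P(M+2) = 2 × 0.1959^1 × 0.8041^1 = 0.315046
P(M+4) = 0.8041^2 = 0.646577
The M+4 peak is largest (0.646577); scaling to 100 gives 5.9 : 48.7 : 100.0.

5.9 : 48.7 : 100.0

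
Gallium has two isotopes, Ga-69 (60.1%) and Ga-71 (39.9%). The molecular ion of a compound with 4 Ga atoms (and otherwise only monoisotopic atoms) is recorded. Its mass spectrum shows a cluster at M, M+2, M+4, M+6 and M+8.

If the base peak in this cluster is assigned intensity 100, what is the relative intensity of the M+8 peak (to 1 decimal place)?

Binomial terms of (0.601 + 0.399)^4: M 0.1305, M+2 0.3465, M+4 0.3450, M+6 0.1527, M+8 0.0253 → M+2 is the base peak.
P(M+2) = C(4,1) × 0.601^3 × 0.399^1 = 4 × 0.2170818 × 0.3990 = 0.346463 (base)
P(M+8) = C(4,4) × 0.601^0 × 0.399^4 = 1 × 1.0000 × 0.02534496 = 0.025345
Relative intensity = 0.025345 / 0.346463 × 100 = 7.3

7.3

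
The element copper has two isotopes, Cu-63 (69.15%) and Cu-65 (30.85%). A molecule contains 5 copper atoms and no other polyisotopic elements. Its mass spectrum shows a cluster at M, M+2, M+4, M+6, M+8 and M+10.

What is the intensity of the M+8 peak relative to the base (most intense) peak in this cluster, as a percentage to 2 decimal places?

8.88%

Binomial terms of (0.6915 + 0.3085)^5: M 0.1581, M+2 0.3527, M+4 0.3147, M+6 0.1404, M+8 0.0313, M+10 0.0028 → M+2 is the base peak.
P(M+2) = C(5,1) × 0.6915^4 × 0.3085^1 = 5 × 0.2286487 × 0.3085 = 0.352691 (base)
P(M+8) = C(5,4) × 0.6915^1 × 0.3085^4 = 5 × 0.6915 × 0.00905776 = 0.031317
Relative intensity = 0.031317 / 0.352691 × 100 = 8.88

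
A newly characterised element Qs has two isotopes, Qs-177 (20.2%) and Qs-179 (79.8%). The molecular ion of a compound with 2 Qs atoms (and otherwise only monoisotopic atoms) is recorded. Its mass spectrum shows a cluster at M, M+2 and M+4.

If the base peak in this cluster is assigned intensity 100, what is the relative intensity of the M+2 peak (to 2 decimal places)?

50.63

(0.202 + 0.798)^2 gives M 0.0408, M+2 0.3224, M+4 0.6368; the largest is M+4.
P(M+4) = C(2,2) × 0.202^0 × 0.798^2 = 1 × 1.0000 × 0.636804 = 0.636804 (base)
P(M+2) = C(2,1) × 0.202^1 × 0.798^1 = 2 × 0.2020 × 0.7980 = 0.322392
Relative intensity = 0.322392 / 0.636804 × 100 = 50.63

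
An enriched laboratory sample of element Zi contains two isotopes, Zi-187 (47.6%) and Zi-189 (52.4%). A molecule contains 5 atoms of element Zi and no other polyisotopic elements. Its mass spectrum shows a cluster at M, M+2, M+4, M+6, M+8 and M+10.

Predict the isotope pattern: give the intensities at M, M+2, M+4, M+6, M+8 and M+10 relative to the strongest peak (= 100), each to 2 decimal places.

7.50 : 41.26 : 90.84 : 100.00 : 55.04 : 12.12

Expanding (0.476 + 0.524)^5:
P(M) = 0.476^5 = 0.024436
P(M+2) = 5 × 0.476^4 × 0.524^1 = 0.134502
P(M+4) = 10 × 0.476^3 × 0.524^2 = 0.296131
P(M+6) = 10 × 0.476^2 × 0.524^3 = 0.325993
P(M+8) = 5 × 0.476^1 × 0.524^4 = 0.179433
P(M+10) = 0.524^5 = 0.039505
The M+6 peak is largest (0.325993); scaling to 100 gives 7.50 : 41.26 : 90.84 : 100.00 : 55.04 : 12.12.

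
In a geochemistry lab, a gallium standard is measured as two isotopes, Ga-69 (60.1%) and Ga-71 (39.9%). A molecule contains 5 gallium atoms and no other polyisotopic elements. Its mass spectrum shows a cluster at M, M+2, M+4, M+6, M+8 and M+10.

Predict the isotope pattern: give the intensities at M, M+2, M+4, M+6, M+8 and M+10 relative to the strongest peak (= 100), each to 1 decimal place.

Each Ga atom is independently Ga-69 (p = 0.601) or Ga-71 (q = 0.399); the cluster is the binomial expansion (p + q)^5.
P(M) = 0.601^5 = 0.078410
P(M+2) = 5 × 0.601^4 × 0.399^1 = 0.260280
P(M+4) = 10 × 0.601^3 × 0.399^2 = 0.345596
P(M+6) = 10 × 0.601^2 × 0.399^3 = 0.229439
P(M+8) = 5 × 0.601^1 × 0.399^4 = 0.076162
P(M+10) = 0.399^5 = 0.010113
The M+4 peak is largest (0.345596); scaling to 100 gives 22.7 : 75.3 : 100.0 : 66.4 : 22.0 : 2.9.

22.7 : 75.3 : 100.0 : 66.4 : 22.0 : 2.9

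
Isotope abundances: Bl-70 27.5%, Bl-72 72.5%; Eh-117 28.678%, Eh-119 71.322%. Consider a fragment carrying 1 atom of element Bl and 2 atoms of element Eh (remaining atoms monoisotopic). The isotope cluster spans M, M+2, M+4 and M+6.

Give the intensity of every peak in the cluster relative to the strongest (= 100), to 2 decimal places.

5.18 : 39.44 : 100.00 : 84.50

Element Bl pattern (n=1): 0.2750 : 0.7250
Element Eh pattern (n=2): 0.08224277 : 0.40907446 : 0.50868277
Convolve the two distributions (both contribute in 2-u steps):
  M: 0.2750×0.08224277 = 0.022617
  M+2: 0.2750×0.40907446 + 0.7250×0.08224277 = 0.172121
  M+4: 0.2750×0.50868277 + 0.7250×0.40907446 = 0.436467
  M+6: 0.7250×0.50868277 = 0.368795
Scale to base peak (0.436467) = 100: 5.18 : 39.44 : 100.00 : 84.50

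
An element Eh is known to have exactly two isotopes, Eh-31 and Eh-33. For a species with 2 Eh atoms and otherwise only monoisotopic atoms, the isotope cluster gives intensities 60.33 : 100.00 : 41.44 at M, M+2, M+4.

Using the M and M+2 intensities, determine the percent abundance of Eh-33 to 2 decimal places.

45.32%

Write p for the Eh-31 fraction. I(M+2)/I(M) = [C(2,1)·p^1·(1−p)] / p^2 = 2·(1−p)/p = 100.00/60.33 = 1.6576
(1−p)/p = 1.6576/2 = 0.8288  ⇒  p = 1/(1 + 0.8288) = 0.5468
Eh-31: 54.68%, Eh-33: 45.32%.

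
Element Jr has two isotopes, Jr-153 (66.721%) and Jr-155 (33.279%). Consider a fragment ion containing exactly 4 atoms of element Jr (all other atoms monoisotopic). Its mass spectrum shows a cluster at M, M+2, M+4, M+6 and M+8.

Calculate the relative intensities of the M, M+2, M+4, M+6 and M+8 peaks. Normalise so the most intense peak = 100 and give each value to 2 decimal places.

The 4 Jr atoms are independent, so intensities follow the terms of (0.66721 + 0.33279)^4.
P(M) = 0.66721^4 = 0.198176
P(M+2) = 4 × 0.66721^3 × 0.33279^1 = 0.395383
P(M+4) = 6 × 0.66721^2 × 0.33279^2 = 0.295813
P(M+6) = 4 × 0.66721^1 × 0.33279^3 = 0.098363
P(M+8) = 0.33279^4 = 0.012265
The M+2 peak is largest (0.395383); scaling to 100 gives 50.12 : 100.00 : 74.82 : 24.88 : 3.10.

50.12 : 100.00 : 74.82 : 24.88 : 3.10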